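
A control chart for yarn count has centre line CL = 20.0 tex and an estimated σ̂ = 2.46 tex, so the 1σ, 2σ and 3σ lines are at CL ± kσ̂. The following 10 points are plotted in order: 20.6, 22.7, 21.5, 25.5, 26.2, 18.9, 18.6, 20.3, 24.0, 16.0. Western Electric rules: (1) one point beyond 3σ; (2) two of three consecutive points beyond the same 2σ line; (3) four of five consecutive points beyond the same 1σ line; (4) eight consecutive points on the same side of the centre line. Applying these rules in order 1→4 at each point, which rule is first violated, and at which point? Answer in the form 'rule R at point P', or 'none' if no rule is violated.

rule 2 at point 5

Zone of each point (C = within 1σ̂, B = 1σ̂–2σ̂, A = 2σ̂–3σ̂, * = beyond 3σ̂; sign = side of CL): 1:+C, 2:+B, 3:+C, 4:+A, 5:+A, 6:-C, 7:-C, 8:+C, 9:+B, 10:-B
Rule 2 (two of three consecutive points beyond the same 2σ limit) is satisfied at point 5.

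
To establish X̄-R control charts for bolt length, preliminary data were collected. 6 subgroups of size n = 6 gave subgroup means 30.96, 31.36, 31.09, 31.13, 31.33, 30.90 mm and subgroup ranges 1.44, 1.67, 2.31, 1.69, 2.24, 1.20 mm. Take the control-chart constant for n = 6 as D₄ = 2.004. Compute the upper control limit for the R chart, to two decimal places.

3.52

R̄ = (1.44 + 1.67 + 2.31 + 1.69 + 2.24 + 1.20) / 6 = 10.5500 / 6 = 1.7583
UCL_R = D₄·R̄ = 2.004 × 1.7583 = 3.5237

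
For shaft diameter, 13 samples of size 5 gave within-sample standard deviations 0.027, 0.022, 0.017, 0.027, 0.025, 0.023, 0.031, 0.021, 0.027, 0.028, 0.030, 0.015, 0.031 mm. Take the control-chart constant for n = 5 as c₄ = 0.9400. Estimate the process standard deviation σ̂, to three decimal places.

0.027

s̄ = (0.027 + 0.022 + 0.017 + 0.027 + 0.025 + 0.023 + 0.031 + 0.021 + 0.027 + 0.028 + 0.030 + 0.015 + 0.031) / 13 = 0.0249
σ̂ = s̄ / c₄ = 0.0249 / 0.9400 = 0.0265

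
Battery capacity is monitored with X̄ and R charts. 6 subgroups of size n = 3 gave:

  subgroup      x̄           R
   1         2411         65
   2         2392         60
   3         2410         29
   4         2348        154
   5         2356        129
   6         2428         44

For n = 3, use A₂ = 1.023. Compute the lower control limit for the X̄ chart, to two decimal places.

X̄̄ = (2411 + 2392 + 2410 + 2348 + 2356 + 2428) / 6 = 14345.0000 / 6 = 2390.8333
R̄ = (65 + 60 + 29 + 154 + 129 + 44) / 6 = 481.0000 / 6 = 80.1667
LCL = X̄̄ − A₂·R̄ = 2390.8333 − 1.023 × 80.1667 = 2308.8228

2308.82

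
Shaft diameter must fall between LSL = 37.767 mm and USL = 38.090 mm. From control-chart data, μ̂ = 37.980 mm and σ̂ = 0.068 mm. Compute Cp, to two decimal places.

Cp = (USL − LSL) / (6σ̂) = (38.090 − 37.767) / (6 × 0.068) = 0.3230 / 0.4080 = 0.7917

0.79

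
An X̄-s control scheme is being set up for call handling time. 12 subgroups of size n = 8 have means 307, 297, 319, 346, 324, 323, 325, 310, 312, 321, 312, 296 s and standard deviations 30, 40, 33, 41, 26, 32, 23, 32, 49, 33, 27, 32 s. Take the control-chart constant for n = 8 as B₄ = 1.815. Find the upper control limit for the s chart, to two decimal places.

s̄ = (30 + 40 + 33 + 41 + 26 + 32 + 23 + 32 + 49 + 33 + 27 + 32) / 12 = 33.1667
UCL_s = B₄·s̄ = 1.815 × 33.1667 = 60.1975

60.20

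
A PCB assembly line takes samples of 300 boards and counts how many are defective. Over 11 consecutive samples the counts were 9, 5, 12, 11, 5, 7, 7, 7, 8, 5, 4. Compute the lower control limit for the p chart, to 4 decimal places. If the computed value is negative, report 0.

p̄ = Σdᵢ / (k·n) = 80 / (11 × 300) = 0.02424
LCL = p̄ − 3·√(p̄(1−p̄)/n) = 0.02424 − 3 × 0.00888 = -0.00240 → 0 (negative, so LCL = 0)

0.0000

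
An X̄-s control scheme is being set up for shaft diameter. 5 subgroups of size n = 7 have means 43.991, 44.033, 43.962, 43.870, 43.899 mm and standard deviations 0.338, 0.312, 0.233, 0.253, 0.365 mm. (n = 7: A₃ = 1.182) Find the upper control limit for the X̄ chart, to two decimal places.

X̄̄ = (43.991 + 44.033 + 43.962 + 43.870 + 43.899) / 5 = 43.9510
s̄ = (0.338 + 0.312 + 0.233 + 0.253 + 0.365) / 5 = 0.3002
UCL = X̄̄ + A₃·s̄ = 43.9510 + 1.182 × 0.3002 = 44.3058

44.31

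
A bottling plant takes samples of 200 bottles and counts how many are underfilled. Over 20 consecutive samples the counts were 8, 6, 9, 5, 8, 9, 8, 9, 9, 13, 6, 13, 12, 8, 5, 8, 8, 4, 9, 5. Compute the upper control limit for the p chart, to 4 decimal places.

0.0823

p̄ = Σdᵢ / (k·n) = 162 / (20 × 200) = 0.04050
UCL = p̄ + 3·√(p̄(1−p̄)/n) = 0.04050 + 3 × √(0.04050×0.95950/200) = 0.04050 + 3 × 0.01394 = 0.08232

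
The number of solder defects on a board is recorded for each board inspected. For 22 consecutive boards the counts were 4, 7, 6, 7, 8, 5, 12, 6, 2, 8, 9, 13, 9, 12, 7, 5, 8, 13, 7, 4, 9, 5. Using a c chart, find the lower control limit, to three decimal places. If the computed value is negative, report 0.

c̄ = (4 + 7 + 6 + 7 + 8 + 5 + 12 + 6 + 2 + 8 + 9 + 13 + 9 + 12 + 7 + 5 + 8 + 13 + 7 + 4 + 9 + 5) / 22 = 166 / 22 = 7.5455
LCL = c̄ − 3√c̄ = 7.5455 − 3 × 2.7469 = -0.6952 → 0 (cannot be negative)

0.000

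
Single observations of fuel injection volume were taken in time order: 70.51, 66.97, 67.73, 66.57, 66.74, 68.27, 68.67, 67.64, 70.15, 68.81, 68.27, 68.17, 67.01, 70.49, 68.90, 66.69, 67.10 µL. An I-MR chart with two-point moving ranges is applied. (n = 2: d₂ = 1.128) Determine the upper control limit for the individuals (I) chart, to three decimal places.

71.804

X̄ = (70.51 + 66.97 + 67.73 + 66.57 + 66.74 + 68.27 + 68.67 + 67.64 + 70.15 + 68.81 + 68.27 + 68.17 + 67.01 + 70.49 + 68.90 + 66.69 + 67.10) / 17 = 68.1582
Moving ranges: 3.54, 0.76, 1.16, 0.17, 1.53, 0.40, 1.03, 2.51, 1.34, 0.54, 0.10, 1.16, 3.48, 1.59, 2.21, 0.41; M̄R̄ = 21.9300 / 16 = 1.3706
UCL = X̄ + 3·M̄R̄/d₂ = 68.1582 + 3 × 1.3706 / 1.128 = 71.8035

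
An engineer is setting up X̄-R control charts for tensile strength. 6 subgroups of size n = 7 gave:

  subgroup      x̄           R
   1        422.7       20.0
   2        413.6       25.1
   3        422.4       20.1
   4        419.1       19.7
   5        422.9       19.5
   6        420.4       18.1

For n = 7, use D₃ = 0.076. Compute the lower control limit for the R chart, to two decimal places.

1.55

R̄ = (20.0 + 25.1 + 20.1 + 19.7 + 19.5 + 18.1) / 6 = 122.5000 / 6 = 20.4167
LCL_R = D₃·R̄ = 0.076 × 20.4167 = 1.5517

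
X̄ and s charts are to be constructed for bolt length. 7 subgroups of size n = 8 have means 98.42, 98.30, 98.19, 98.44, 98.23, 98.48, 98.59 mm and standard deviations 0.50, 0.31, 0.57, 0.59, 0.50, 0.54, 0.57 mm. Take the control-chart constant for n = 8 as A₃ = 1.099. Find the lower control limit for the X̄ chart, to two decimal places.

X̄̄ = (98.42 + 98.30 + 98.19 + 98.44 + 98.23 + 98.48 + 98.59) / 7 = 98.3786
s̄ = (0.50 + 0.31 + 0.57 + 0.59 + 0.50 + 0.54 + 0.57) / 7 = 0.5114
LCL = X̄̄ − A₃·s̄ = 98.3786 − 1.099 × 0.5114 = 97.8165

97.82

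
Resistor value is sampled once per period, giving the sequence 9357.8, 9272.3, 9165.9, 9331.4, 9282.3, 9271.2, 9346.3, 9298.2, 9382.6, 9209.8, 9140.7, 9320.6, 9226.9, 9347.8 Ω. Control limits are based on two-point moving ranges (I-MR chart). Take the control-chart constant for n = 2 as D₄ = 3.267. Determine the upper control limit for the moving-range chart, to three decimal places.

317.050

Moving ranges: 85.5, 106.4, 165.5, 49.1, 11.1, 75.1, 48.1, 84.4, 172.8, 69.1, 179.9, 93.7, 120.9; M̄R̄ = 1261.6000 / 13 = 97.0462
UCL_MR = D₄·M̄R̄ = 3.267 × 97.0462 = 317.0498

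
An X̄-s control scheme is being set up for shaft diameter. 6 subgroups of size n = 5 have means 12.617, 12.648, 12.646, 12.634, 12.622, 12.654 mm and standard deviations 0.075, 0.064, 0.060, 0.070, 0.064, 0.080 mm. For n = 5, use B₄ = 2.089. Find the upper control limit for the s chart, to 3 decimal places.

0.144

s̄ = (0.075 + 0.064 + 0.060 + 0.070 + 0.064 + 0.080) / 6 = 0.0688
UCL_s = B₄·s̄ = 2.089 × 0.0688 = 0.1438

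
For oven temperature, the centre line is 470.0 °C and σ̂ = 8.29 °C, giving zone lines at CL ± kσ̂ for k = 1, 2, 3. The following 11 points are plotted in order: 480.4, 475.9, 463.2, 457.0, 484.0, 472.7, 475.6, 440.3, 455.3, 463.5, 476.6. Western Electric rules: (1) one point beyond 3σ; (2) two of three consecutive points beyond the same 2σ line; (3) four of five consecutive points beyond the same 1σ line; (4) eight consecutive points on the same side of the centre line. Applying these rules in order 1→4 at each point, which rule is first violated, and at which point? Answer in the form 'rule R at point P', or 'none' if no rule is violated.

rule 1 at point 8

Zone of each point (C = within 1σ̂, B = 1σ̂–2σ̂, A = 2σ̂–3σ̂, * = beyond 3σ̂; sign = side of CL): 1:+B, 2:+C, 3:-C, 4:-B, 5:+B, 6:+C, 7:+C, 8:-*, 9:-B, 10:-C, 11:+C
Rule 1 (one point beyond the 3σ limits) is satisfied at point 8.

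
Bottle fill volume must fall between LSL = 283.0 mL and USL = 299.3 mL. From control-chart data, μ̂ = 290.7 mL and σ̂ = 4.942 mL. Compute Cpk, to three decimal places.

Cpu = (USL − μ̂) / (3σ̂) = (299.3 − 290.7) / (3 × 4.942) = 0.5801; Cpl = (μ̂ − LSL) / (3σ̂) = (290.7 − 283.0) / (3 × 4.942) = 0.5194; Cpk = min(Cpu, Cpl) = 0.5194

0.519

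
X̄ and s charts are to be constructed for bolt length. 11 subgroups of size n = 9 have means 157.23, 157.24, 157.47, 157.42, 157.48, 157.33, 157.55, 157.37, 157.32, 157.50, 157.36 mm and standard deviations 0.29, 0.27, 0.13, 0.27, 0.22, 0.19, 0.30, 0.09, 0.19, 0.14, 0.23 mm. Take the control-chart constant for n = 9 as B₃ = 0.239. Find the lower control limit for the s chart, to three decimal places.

s̄ = (0.29 + 0.27 + 0.13 + 0.27 + 0.22 + 0.19 + 0.30 + 0.09 + 0.19 + 0.14 + 0.23) / 11 = 0.2109
LCL_s = B₃·s̄ = 0.239 × 0.2109 = 0.0504

0.050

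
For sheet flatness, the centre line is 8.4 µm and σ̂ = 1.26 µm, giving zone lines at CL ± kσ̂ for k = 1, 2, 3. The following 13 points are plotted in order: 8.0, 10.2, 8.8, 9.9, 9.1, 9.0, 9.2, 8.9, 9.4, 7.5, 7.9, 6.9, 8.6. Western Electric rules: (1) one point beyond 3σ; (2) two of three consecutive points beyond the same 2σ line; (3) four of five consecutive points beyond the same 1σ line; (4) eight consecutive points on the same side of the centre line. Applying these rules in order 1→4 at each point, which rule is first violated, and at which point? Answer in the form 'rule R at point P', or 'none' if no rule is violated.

rule 4 at point 9

Zone of each point (C = within 1σ̂, B = 1σ̂–2σ̂, A = 2σ̂–3σ̂, * = beyond 3σ̂; sign = side of CL): 1:-C, 2:+B, 3:+C, 4:+B, 5:+C, 6:+C, 7:+C, 8:+C, 9:+C, 10:-C, 11:-C, 12:-B, 13:+C
Rule 4 (eight consecutive points on the same side of the centre line) is satisfied at point 9.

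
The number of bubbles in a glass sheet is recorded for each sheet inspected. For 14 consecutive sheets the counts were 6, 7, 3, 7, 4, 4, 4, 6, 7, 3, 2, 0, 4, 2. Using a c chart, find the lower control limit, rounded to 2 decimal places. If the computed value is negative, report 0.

0.00

c̄ = (6 + 7 + 3 + 7 + 4 + 4 + 4 + 6 + 7 + 3 + 2 + 0 + 4 + 2) / 14 = 59 / 14 = 4.2143
LCL = c̄ − 3√c̄ = 4.2143 − 3 × 2.0529 = -1.9443 → 0 (cannot be negative)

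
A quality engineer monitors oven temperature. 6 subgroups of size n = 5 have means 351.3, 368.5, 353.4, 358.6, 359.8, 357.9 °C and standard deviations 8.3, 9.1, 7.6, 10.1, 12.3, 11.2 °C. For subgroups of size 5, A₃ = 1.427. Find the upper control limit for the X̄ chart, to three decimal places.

X̄̄ = (351.3 + 368.5 + 353.4 + 358.6 + 359.8 + 357.9) / 6 = 358.2500
s̄ = (8.3 + 9.1 + 7.6 + 10.1 + 12.3 + 11.2) / 6 = 9.7667
UCL = X̄̄ + A₃·s̄ = 358.2500 + 1.427 × 9.7667 = 372.1870

372.187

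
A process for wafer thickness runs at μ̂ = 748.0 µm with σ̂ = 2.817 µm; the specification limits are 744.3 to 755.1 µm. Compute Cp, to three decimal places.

0.639

Cp = (USL − LSL) / (6σ̂) = (755.1 − 744.3) / (6 × 2.817) = 10.8000 / 16.9020 = 0.6390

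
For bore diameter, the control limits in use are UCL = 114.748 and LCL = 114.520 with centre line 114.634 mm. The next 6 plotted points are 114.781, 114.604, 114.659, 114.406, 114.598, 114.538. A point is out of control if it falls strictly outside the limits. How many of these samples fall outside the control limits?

2

Compare each point to [114.520, 114.748]: sample 1 = 114.781 > UCL; sample 4 = 114.406 < LCL.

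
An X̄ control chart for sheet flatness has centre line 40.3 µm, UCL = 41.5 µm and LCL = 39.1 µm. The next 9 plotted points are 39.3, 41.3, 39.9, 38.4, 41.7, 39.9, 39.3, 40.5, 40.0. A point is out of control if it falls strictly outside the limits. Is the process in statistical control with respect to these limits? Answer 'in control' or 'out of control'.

out of control

Compare each point to [39.1, 41.5]: sample 4 = 38.4 < LCL; sample 5 = 41.7 > UCL.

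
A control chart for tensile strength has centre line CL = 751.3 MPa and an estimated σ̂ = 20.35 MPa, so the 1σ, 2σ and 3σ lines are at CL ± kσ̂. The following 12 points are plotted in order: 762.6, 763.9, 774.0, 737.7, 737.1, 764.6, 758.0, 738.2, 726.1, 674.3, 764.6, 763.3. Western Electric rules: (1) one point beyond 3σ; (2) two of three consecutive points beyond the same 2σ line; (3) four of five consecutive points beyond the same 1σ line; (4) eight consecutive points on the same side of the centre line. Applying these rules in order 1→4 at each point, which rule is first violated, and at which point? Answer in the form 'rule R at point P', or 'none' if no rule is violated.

Zone of each point (C = within 1σ̂, B = 1σ̂–2σ̂, A = 2σ̂–3σ̂, * = beyond 3σ̂; sign = side of CL): 1:+C, 2:+C, 3:+B, 4:-C, 5:-C, 6:+C, 7:+C, 8:-C, 9:-B, 10:-*, 11:+C, 12:+C
Rule 1 (one point beyond the 3σ limits) is satisfied at point 10.

rule 1 at point 10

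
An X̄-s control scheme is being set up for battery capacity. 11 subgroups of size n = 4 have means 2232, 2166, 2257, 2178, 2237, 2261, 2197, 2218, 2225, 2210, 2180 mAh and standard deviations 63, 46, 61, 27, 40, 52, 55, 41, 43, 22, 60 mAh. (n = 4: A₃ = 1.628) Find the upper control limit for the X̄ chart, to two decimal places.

2290.12

X̄̄ = (2232 + 2166 + 2257 + 2178 + 2237 + 2261 + 2197 + 2218 + 2225 + 2210 + 2180) / 11 = 2214.6364
s̄ = (63 + 46 + 61 + 27 + 40 + 52 + 55 + 41 + 43 + 22 + 60) / 11 = 46.3636
UCL = X̄̄ + A₃·s̄ = 2214.6364 + 1.628 × 46.3636 = 2290.1164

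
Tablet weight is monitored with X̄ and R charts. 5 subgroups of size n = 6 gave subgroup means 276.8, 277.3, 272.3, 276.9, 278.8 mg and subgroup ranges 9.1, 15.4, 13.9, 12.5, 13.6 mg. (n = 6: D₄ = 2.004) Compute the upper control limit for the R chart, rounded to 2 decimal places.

R̄ = (9.1 + 15.4 + 13.9 + 12.5 + 13.6) / 5 = 64.5000 / 5 = 12.9000
UCL_R = D₄·R̄ = 2.004 × 12.9000 = 25.8516

25.85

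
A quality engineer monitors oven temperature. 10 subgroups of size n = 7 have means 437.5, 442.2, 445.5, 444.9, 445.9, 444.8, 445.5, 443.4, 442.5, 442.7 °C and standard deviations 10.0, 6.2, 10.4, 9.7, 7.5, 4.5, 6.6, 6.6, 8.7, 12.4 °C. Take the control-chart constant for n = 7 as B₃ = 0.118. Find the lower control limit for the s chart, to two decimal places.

0.97

s̄ = (10.0 + 6.2 + 10.4 + 9.7 + 7.5 + 4.5 + 6.6 + 6.6 + 8.7 + 12.4) / 10 = 8.2600
LCL_s = B₃·s̄ = 0.118 × 8.2600 = 0.9747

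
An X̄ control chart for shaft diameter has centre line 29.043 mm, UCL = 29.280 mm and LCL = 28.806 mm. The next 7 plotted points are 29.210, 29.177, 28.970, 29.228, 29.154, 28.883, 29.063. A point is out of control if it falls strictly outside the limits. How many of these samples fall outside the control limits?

0

All 7 points lie within [28.806, 29.280].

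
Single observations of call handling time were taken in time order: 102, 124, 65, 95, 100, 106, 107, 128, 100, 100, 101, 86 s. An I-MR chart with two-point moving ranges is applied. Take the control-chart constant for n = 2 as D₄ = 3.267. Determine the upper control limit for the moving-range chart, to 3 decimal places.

55.836

Moving ranges: 22, 59, 30, 5, 6, 1, 21, 28, 0, 1, 15; M̄R̄ = 188.0000 / 11 = 17.0909
UCL_MR = D₄·M̄R̄ = 3.267 × 17.0909 = 55.8360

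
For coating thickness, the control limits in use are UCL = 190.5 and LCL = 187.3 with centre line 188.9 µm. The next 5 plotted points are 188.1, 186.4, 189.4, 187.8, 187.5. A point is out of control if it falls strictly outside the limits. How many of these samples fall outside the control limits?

1

Compare each point to [187.3, 190.5]: sample 2 = 186.4 < LCL.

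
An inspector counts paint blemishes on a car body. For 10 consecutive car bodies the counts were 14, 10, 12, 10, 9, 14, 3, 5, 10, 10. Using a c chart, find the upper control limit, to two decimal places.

19.04

c̄ = (14 + 10 + 12 + 10 + 9 + 14 + 3 + 5 + 10 + 10) / 10 = 97 / 10 = 9.7000
UCL = c̄ + 3√c̄ = 9.7000 + 3 × √9.7000 = 9.7000 + 3 × 3.1145 = 19.0434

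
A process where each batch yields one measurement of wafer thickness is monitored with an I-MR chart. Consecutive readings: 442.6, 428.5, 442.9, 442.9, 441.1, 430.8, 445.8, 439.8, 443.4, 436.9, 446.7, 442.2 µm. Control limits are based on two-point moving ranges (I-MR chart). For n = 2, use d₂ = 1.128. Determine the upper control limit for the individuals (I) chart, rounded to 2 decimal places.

X̄ = (442.6 + 428.5 + 442.9 + 442.9 + 441.1 + 430.8 + 445.8 + 439.8 + 443.4 + 436.9 + 446.7 + 442.2) / 12 = 440.3000
Moving ranges: 14.1, 14.4, 0.0, 1.8, 10.3, 15.0, 6.0, 3.6, 6.5, 9.8, 4.5; M̄R̄ = 86.0000 / 11 = 7.8182
UCL = X̄ + 3·M̄R̄/d₂ = 440.3000 + 3 × 7.8182 / 1.128 = 461.0930

461.09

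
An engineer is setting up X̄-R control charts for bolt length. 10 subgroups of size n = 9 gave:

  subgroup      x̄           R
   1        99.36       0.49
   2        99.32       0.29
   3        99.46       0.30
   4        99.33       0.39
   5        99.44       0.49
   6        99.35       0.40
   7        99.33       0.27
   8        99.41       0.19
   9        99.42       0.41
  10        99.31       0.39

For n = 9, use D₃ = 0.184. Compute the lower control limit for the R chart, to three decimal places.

0.067

R̄ = (0.49 + 0.29 + 0.30 + 0.39 + 0.49 + 0.40 + 0.27 + 0.19 + 0.41 + 0.39) / 10 = 3.6200 / 10 = 0.3620
LCL_R = D₃·R̄ = 0.184 × 0.3620 = 0.0666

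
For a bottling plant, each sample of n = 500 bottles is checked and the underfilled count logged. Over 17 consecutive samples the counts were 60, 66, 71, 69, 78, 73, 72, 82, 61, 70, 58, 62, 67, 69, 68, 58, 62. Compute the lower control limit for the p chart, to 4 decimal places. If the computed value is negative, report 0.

p̄ = Σdᵢ / (k·n) = 1146 / (17 × 500) = 0.13482
LCL = p̄ − 3·√(p̄(1−p̄)/n) = 0.13482 − 3 × 0.01527 = 0.08900

0.0890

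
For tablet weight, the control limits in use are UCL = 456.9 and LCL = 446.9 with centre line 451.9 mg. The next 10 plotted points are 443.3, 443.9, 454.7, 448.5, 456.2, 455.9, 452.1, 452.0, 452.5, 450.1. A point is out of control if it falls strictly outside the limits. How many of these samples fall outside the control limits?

2

Compare each point to [446.9, 456.9]: sample 1 = 443.3 < LCL; sample 2 = 443.9 < LCL.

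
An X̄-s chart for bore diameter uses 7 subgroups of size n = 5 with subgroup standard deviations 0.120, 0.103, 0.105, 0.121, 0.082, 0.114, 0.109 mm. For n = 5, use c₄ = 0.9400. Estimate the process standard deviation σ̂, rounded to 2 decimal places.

0.11

s̄ = (0.120 + 0.103 + 0.105 + 0.121 + 0.082 + 0.114 + 0.109) / 7 = 0.1077
σ̂ = s̄ / c₄ = 0.1077 / 0.9400 = 0.1146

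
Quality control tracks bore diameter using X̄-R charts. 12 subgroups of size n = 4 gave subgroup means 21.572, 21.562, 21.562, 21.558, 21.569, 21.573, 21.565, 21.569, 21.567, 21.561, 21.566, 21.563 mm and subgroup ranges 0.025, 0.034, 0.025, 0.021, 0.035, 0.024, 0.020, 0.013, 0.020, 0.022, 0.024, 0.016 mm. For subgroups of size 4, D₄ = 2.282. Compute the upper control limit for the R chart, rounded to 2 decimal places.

0.05

R̄ = (0.025 + 0.034 + 0.025 + 0.021 + 0.035 + 0.024 + 0.020 + 0.013 + 0.020 + 0.022 + 0.024 + 0.016) / 12 = 0.2790 / 12 = 0.0233
UCL_R = D₄·R̄ = 2.282 × 0.0233 = 0.0531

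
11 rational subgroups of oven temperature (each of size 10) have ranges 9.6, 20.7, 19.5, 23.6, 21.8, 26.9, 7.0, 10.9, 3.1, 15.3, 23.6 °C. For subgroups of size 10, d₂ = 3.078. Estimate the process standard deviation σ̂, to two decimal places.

5.38

R̄ = (9.6 + 20.7 + 19.5 + 23.6 + 21.8 + 26.9 + 7.0 + 10.9 + 3.1 + 15.3 + 23.6) / 11 = 16.5455
σ̂ = R̄ / d₂ = 16.5455 / 3.078 = 5.3754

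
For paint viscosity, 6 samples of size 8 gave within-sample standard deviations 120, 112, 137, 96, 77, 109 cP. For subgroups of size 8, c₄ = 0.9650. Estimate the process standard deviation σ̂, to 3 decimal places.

112.435

s̄ = (120 + 112 + 137 + 96 + 77 + 109) / 6 = 108.5000
σ̂ = s̄ / c₄ = 108.5000 / 0.9650 = 112.4352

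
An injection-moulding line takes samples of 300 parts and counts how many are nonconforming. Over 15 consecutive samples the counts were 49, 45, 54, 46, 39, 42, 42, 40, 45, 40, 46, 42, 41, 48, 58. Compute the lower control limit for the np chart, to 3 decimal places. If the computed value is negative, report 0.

p̄ = Σdᵢ / (k·n) = 677 / (15 × 300) = 0.15044
LCL = np̄ − 3·√(np̄(1−p̄)) = 45.1333 − 3 × 6.1922 = 26.5567

26.557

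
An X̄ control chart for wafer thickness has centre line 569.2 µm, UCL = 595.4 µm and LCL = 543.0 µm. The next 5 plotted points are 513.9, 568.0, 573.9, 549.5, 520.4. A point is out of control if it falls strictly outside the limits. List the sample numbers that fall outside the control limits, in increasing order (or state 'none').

1, 5

Compare each point to [543.0, 595.4]: sample 1 = 513.9 < LCL; sample 5 = 520.4 < LCL.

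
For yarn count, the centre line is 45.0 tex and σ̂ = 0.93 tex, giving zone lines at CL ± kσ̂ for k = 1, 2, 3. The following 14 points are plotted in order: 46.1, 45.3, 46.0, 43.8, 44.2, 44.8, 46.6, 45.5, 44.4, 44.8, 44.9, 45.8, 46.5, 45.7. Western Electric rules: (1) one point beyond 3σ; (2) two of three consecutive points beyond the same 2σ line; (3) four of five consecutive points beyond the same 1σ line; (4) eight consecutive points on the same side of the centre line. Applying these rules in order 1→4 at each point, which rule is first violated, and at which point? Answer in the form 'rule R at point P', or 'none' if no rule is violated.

Zone of each point (C = within 1σ̂, B = 1σ̂–2σ̂, A = 2σ̂–3σ̂, * = beyond 3σ̂; sign = side of CL): 1:+B, 2:+C, 3:+B, 4:-B, 5:-C, 6:-C, 7:+B, 8:+C, 9:-C, 10:-C, 11:-C, 12:+C, 13:+B, 14:+C
No rule fires across all 14 points.

none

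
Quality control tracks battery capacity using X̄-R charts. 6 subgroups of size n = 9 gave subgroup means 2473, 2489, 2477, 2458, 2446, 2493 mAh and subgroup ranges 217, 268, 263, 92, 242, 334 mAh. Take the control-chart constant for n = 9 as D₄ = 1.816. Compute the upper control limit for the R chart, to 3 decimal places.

R̄ = (217 + 268 + 263 + 92 + 242 + 334) / 6 = 1416.0000 / 6 = 236.0000
UCL_R = D₄·R̄ = 1.816 × 236.0000 = 428.5760

428.576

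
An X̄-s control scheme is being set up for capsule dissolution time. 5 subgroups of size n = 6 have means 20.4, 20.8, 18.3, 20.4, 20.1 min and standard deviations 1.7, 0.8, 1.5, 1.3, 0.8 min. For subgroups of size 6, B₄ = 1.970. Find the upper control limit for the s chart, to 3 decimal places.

2.403

s̄ = (1.7 + 0.8 + 1.5 + 1.3 + 0.8) / 5 = 1.2200
UCL_s = B₄·s̄ = 1.970 × 1.2200 = 2.4034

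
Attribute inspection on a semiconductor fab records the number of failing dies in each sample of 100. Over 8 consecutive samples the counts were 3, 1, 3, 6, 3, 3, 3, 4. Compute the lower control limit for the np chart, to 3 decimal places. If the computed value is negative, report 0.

p̄ = Σdᵢ / (k·n) = 26 / (8 × 100) = 0.03250
LCL = np̄ − 3·√(np̄(1−p̄)) = 3.2500 − 3 × 1.7732 = -2.0697 → 0 (negative, so LCL = 0)

0.000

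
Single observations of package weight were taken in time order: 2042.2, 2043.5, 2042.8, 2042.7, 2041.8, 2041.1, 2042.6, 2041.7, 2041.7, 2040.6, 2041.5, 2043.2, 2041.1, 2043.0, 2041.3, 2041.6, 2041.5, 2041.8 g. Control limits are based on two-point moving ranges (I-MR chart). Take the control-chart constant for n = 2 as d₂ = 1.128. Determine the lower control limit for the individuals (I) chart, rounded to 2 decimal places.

2039.45

X̄ = (2042.2 + 2043.5 + 2042.8 + 2042.7 + 2041.8 + 2041.1 + 2042.6 + 2041.7 + 2041.7 + 2040.6 + 2041.5 + 2043.2 + 2041.1 + 2043.0 + 2041.3 + 2041.6 + 2041.5 + 2041.8) / 18 = 2041.9833
Moving ranges: 1.3, 0.7, 0.1, 0.9, 0.7, 1.5, 0.9, 0.0, 1.1, 0.9, 1.7, 2.1, 1.9, 1.7, 0.3, 0.1, 0.3; M̄R̄ = 16.2000 / 17 = 0.9529
LCL = X̄ − 3·M̄R̄/d₂ = 2041.9833 − 3 × 0.9529 / 1.128 = 2039.4489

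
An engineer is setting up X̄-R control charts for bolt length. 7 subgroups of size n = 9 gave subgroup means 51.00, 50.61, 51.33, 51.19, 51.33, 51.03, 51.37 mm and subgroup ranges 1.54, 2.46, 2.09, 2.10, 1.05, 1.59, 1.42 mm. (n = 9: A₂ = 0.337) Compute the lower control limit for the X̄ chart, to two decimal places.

X̄̄ = (51.00 + 50.61 + 51.33 + 51.19 + 51.33 + 51.03 + 51.37) / 7 = 357.8600 / 7 = 51.1229
R̄ = (1.54 + 2.46 + 2.09 + 2.10 + 1.05 + 1.59 + 1.42) / 7 = 12.2500 / 7 = 1.7500
LCL = X̄̄ − A₂·R̄ = 51.1229 − 0.337 × 1.7500 = 50.5331

50.53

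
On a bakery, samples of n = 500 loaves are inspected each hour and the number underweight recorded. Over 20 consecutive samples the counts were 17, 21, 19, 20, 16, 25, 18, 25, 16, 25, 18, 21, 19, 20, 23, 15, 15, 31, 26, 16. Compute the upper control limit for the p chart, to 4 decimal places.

0.0671

p̄ = Σdᵢ / (k·n) = 406 / (20 × 500) = 0.04060
UCL = p̄ + 3·√(p̄(1−p̄)/n) = 0.04060 + 3 × √(0.04060×0.95940/500) = 0.04060 + 3 × 0.00883 = 0.06708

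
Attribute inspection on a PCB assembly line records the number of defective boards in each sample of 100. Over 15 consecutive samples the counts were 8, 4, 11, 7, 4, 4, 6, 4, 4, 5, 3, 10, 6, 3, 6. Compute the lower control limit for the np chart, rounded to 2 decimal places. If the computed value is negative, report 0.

p̄ = Σdᵢ / (k·n) = 85 / (15 × 100) = 0.05667
LCL = np̄ − 3·√(np̄(1−p̄)) = 5.6667 − 3 × 2.3120 = -1.2695 → 0 (negative, so LCL = 0)

0.00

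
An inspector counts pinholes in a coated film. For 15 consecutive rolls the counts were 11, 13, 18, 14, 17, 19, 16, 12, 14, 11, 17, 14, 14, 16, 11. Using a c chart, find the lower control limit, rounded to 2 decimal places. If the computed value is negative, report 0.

c̄ = (11 + 13 + 18 + 14 + 17 + 19 + 16 + 12 + 14 + 11 + 17 + 14 + 14 + 16 + 11) / 15 = 217 / 15 = 14.4667
LCL = c̄ − 3√c̄ = 14.4667 − 3 × 3.8035 = 3.0561

3.06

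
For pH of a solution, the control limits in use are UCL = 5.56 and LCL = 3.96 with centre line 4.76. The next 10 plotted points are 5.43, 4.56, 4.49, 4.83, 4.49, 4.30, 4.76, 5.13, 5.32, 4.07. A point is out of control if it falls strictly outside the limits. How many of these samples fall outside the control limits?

0

All 10 points lie within [3.96, 5.56].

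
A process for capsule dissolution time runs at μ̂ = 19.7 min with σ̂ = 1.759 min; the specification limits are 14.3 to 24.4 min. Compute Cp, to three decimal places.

Cp = (USL − LSL) / (6σ̂) = (24.4 − 14.3) / (6 × 1.759) = 10.1000 / 10.5540 = 0.9570

0.957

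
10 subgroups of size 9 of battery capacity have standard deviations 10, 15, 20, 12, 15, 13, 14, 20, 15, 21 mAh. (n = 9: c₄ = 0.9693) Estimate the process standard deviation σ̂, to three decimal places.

s̄ = (10 + 15 + 20 + 12 + 15 + 13 + 14 + 20 + 15 + 21) / 10 = 15.5000
σ̂ = s̄ / c₄ = 15.5000 / 0.9693 = 15.9909

15.991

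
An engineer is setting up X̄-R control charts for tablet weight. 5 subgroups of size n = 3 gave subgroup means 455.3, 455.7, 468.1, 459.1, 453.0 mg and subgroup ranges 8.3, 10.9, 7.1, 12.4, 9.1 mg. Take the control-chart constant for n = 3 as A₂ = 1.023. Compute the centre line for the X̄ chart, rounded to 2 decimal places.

458.24

X̄̄ = (455.3 + 455.7 + 468.1 + 459.1 + 453.0) / 5 = 2291.2000 / 5 = 458.2400
CL = X̄̄ = 458.2400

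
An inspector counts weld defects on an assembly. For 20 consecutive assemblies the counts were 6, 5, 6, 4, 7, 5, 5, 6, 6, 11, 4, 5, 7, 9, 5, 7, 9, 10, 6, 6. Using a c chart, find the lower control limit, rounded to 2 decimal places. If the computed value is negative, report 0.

0.00

c̄ = (6 + 5 + 6 + 4 + 7 + 5 + 5 + 6 + 6 + 11 + 4 + 5 + 7 + 9 + 5 + 7 + 9 + 10 + 6 + 6) / 20 = 129 / 20 = 6.4500
LCL = c̄ − 3√c̄ = 6.4500 − 3 × 2.5397 = -1.1691 → 0 (cannot be negative)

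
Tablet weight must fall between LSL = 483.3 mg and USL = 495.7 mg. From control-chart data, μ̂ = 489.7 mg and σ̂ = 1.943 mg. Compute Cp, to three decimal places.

1.064

Cp = (USL − LSL) / (6σ̂) = (495.7 − 483.3) / (6 × 1.943) = 12.4000 / 11.6580 = 1.0636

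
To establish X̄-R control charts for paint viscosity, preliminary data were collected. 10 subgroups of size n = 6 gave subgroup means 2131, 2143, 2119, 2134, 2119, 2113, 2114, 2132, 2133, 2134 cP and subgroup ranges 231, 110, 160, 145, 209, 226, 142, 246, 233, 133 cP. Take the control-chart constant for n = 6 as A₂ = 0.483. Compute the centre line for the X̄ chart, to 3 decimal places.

X̄̄ = (2131 + 2143 + 2119 + 2134 + 2119 + 2113 + 2114 + 2132 + 2133 + 2134) / 10 = 21272.0000 / 10 = 2127.2000
CL = X̄̄ = 2127.2000

2127.200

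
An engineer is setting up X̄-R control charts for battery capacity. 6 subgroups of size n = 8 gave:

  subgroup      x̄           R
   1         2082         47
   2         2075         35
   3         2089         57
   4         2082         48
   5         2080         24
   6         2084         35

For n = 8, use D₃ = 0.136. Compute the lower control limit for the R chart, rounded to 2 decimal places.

R̄ = (47 + 35 + 57 + 48 + 24 + 35) / 6 = 246.0000 / 6 = 41.0000
LCL_R = D₃·R̄ = 0.136 × 41.0000 = 5.5760

5.58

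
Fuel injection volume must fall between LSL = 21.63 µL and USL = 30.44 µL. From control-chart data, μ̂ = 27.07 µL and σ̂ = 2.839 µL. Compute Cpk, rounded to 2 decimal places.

Cpu = (USL − μ̂) / (3σ̂) = (30.44 − 27.07) / (3 × 2.839) = 0.3957; Cpl = (μ̂ − LSL) / (3σ̂) = (27.07 − 21.63) / (3 × 2.839) = 0.6387; Cpk = min(Cpu, Cpl) = 0.3957

0.40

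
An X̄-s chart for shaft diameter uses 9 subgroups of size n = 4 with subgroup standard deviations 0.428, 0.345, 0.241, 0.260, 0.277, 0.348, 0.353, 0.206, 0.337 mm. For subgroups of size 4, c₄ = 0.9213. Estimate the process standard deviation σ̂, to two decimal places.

s̄ = (0.428 + 0.345 + 0.241 + 0.260 + 0.277 + 0.348 + 0.353 + 0.206 + 0.337) / 9 = 0.3106
σ̂ = s̄ / c₄ = 0.3106 / 0.9213 = 0.3371

0.34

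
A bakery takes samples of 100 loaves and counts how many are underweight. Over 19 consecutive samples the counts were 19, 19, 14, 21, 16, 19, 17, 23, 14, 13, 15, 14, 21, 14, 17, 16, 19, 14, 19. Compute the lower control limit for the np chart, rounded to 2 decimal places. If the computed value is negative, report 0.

p̄ = Σdᵢ / (k·n) = 324 / (19 × 100) = 0.17053
LCL = np̄ − 3·√(np̄(1−p̄)) = 17.0526 − 3 × 3.7609 = 5.7698

5.77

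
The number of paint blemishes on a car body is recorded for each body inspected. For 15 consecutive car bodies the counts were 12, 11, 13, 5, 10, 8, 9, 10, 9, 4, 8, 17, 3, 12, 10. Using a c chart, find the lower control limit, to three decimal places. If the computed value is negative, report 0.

c̄ = (12 + 11 + 13 + 5 + 10 + 8 + 9 + 10 + 9 + 4 + 8 + 17 + 3 + 12 + 10) / 15 = 141 / 15 = 9.4000
LCL = c̄ − 3√c̄ = 9.4000 − 3 × 3.0659 = 0.2022

0.202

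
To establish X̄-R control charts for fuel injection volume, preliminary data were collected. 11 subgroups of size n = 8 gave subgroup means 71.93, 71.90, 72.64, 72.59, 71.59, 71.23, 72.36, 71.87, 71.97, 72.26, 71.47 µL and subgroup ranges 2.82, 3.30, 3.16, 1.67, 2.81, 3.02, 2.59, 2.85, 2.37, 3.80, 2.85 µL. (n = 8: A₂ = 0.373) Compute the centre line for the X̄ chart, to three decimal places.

71.983

X̄̄ = (71.93 + 71.90 + 72.64 + 72.59 + 71.59 + 71.23 + 72.36 + 71.87 + 71.97 + 72.26 + 71.47) / 11 = 791.8100 / 11 = 71.9827
CL = X̄̄ = 71.9827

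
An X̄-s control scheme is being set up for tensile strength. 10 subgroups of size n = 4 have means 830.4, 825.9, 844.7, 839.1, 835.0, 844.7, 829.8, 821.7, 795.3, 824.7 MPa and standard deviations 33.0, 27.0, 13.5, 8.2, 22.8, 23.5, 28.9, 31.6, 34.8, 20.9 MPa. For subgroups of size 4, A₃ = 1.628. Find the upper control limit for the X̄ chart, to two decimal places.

868.89

X̄̄ = (830.4 + 825.9 + 844.7 + 839.1 + 835.0 + 844.7 + 829.8 + 821.7 + 795.3 + 824.7) / 10 = 829.1300
s̄ = (33.0 + 27.0 + 13.5 + 8.2 + 22.8 + 23.5 + 28.9 + 31.6 + 34.8 + 20.9) / 10 = 24.4200
UCL = X̄̄ + A₃·s̄ = 829.1300 + 1.628 × 24.4200 = 868.8858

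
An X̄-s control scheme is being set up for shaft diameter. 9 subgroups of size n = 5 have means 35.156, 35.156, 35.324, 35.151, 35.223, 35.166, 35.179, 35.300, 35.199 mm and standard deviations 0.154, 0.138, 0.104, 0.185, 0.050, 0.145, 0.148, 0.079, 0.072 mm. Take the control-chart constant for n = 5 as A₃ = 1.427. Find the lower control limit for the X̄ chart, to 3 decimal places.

35.036

X̄̄ = (35.156 + 35.156 + 35.324 + 35.151 + 35.223 + 35.166 + 35.179 + 35.300 + 35.199) / 9 = 35.2060
s̄ = (0.154 + 0.138 + 0.104 + 0.185 + 0.050 + 0.145 + 0.148 + 0.079 + 0.072) / 9 = 0.1194
LCL = X̄̄ − A₃·s̄ = 35.2060 − 1.427 × 0.1194 = 35.0356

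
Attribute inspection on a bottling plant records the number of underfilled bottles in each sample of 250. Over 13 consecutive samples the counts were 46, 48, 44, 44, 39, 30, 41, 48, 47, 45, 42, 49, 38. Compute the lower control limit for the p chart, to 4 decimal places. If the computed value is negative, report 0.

0.1009

p̄ = Σdᵢ / (k·n) = 561 / (13 × 250) = 0.17262
LCL = p̄ − 3·√(p̄(1−p̄)/n) = 0.17262 − 3 × 0.02390 = 0.10091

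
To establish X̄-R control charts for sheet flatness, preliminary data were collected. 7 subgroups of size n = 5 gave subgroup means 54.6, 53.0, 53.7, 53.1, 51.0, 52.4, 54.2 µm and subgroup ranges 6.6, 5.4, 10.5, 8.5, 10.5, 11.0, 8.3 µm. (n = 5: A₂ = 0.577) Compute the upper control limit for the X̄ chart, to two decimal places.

58.15

X̄̄ = (54.6 + 53.0 + 53.7 + 53.1 + 51.0 + 52.4 + 54.2) / 7 = 372.0000 / 7 = 53.1429
R̄ = (6.6 + 5.4 + 10.5 + 8.5 + 10.5 + 11.0 + 8.3) / 7 = 60.8000 / 7 = 8.6857
UCL = X̄̄ + A₂·R̄ = 53.1429 + 0.577 × 8.6857 = 58.1545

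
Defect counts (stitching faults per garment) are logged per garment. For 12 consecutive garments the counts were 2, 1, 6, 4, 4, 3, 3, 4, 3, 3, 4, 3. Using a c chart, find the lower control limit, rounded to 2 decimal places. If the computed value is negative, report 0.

c̄ = (2 + 1 + 6 + 4 + 4 + 3 + 3 + 4 + 3 + 3 + 4 + 3) / 12 = 40 / 12 = 3.3333
LCL = c̄ − 3√c̄ = 3.3333 − 3 × 1.8257 = -2.1439 → 0 (cannot be negative)

0.00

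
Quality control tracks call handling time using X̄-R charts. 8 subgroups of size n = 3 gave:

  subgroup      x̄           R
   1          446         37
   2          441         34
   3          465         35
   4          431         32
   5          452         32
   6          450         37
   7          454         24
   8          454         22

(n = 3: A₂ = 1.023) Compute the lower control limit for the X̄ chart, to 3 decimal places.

416.773

X̄̄ = (446 + 441 + 465 + 431 + 452 + 450 + 454 + 454) / 8 = 3593.0000 / 8 = 449.1250
R̄ = (37 + 34 + 35 + 32 + 32 + 37 + 24 + 22) / 8 = 253.0000 / 8 = 31.6250
LCL = X̄̄ − A₂·R̄ = 449.1250 − 1.023 × 31.6250 = 416.7726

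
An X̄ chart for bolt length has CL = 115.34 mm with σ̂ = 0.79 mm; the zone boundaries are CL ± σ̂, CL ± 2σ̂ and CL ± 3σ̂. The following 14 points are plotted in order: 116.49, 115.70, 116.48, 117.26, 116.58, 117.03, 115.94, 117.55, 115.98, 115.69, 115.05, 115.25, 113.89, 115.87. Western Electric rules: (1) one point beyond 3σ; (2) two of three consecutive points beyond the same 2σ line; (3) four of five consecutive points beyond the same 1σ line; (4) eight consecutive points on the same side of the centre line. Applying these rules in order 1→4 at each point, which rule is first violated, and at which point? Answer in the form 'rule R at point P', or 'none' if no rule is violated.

rule 3 at point 5

Zone of each point (C = within 1σ̂, B = 1σ̂–2σ̂, A = 2σ̂–3σ̂, * = beyond 3σ̂; sign = side of CL): 1:+B, 2:+C, 3:+B, 4:+A, 5:+B, 6:+A, 7:+C, 8:+A, 9:+C, 10:+C, 11:-C, 12:-C, 13:-B, 14:+C
Rule 3 (four of five consecutive points beyond the same 1σ limit) is satisfied at point 5.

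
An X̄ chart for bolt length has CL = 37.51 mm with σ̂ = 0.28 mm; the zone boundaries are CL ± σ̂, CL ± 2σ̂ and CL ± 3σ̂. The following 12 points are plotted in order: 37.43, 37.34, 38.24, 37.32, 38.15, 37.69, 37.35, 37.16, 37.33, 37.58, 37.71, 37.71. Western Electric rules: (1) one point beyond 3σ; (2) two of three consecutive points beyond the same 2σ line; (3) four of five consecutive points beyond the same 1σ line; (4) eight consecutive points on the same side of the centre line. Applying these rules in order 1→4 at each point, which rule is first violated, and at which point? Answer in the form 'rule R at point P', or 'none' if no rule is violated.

rule 2 at point 5

Zone of each point (C = within 1σ̂, B = 1σ̂–2σ̂, A = 2σ̂–3σ̂, * = beyond 3σ̂; sign = side of CL): 1:-C, 2:-C, 3:+A, 4:-C, 5:+A, 6:+C, 7:-C, 8:-B, 9:-C, 10:+C, 11:+C, 12:+C
Rule 2 (two of three consecutive points beyond the same 2σ limit) is satisfied at point 5.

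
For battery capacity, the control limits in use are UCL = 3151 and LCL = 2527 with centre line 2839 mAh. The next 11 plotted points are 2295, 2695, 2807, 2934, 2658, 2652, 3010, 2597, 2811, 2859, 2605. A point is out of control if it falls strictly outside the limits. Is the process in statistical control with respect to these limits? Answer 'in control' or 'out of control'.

Compare each point to [2527, 3151]: sample 1 = 2295 < LCL.

out of control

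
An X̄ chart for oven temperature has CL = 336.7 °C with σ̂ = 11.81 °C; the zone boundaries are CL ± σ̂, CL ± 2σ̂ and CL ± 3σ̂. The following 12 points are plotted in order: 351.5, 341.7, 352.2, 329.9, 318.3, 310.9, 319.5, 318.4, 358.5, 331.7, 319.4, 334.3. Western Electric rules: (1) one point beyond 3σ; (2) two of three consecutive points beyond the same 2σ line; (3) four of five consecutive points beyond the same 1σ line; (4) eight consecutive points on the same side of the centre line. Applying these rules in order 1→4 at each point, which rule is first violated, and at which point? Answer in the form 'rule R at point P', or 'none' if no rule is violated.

Zone of each point (C = within 1σ̂, B = 1σ̂–2σ̂, A = 2σ̂–3σ̂, * = beyond 3σ̂; sign = side of CL): 1:+B, 2:+C, 3:+B, 4:-C, 5:-B, 6:-A, 7:-B, 8:-B, 9:+B, 10:-C, 11:-B, 12:-C
Rule 3 (four of five consecutive points beyond the same 1σ limit) is satisfied at point 8.

rule 3 at point 8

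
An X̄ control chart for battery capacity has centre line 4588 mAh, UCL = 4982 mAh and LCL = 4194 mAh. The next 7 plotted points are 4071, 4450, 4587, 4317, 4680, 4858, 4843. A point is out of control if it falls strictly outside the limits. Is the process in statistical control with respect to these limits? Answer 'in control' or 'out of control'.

Compare each point to [4194, 4982]: sample 1 = 4071 < LCL.

out of control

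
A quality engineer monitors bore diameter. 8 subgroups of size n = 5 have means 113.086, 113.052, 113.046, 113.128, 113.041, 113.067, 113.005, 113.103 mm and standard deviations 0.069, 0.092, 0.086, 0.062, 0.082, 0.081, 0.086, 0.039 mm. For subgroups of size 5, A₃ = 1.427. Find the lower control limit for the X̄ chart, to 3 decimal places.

112.960

X̄̄ = (113.086 + 113.052 + 113.046 + 113.128 + 113.041 + 113.067 + 113.005 + 113.103) / 8 = 113.0660
s̄ = (0.069 + 0.092 + 0.086 + 0.062 + 0.082 + 0.081 + 0.086 + 0.039) / 8 = 0.0746
LCL = X̄̄ − A₃·s̄ = 113.0660 − 1.427 × 0.0746 = 112.9595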